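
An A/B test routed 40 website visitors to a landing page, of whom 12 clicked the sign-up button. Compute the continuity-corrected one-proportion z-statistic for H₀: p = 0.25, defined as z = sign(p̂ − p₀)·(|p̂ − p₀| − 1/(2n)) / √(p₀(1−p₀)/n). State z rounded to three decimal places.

z = 0.548

With x = 12 successes in n = 40, p̂ = 0.30000. p̂ − p₀ = 0.050000.
1/(2n) = 0.012500.
Corrected numerator: |0.050000| − 0.012500 = 0.037500.
SE₀ = √(0.25·0.75/40) = 0.068465.
z = +0.037500/0.068465 = 0.548.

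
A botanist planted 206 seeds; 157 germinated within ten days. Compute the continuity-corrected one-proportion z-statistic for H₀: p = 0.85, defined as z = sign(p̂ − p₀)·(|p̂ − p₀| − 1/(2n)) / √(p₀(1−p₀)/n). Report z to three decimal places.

z = -3.434

p̂ = 157/206 = 0.76214. p̂ − p₀ = -0.087864.
1/(2n) = 0.002427.
Corrected numerator: |-0.087864| − 0.002427 = 0.085437.
Null standard error: √(0.85·0.15/206) = √0.000618932 = 0.024878.
z = −0.085437/0.024878 = -3.434.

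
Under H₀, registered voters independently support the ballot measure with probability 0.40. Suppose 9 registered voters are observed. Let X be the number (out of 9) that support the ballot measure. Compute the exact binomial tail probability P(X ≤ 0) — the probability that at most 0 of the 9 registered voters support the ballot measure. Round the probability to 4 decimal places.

P = 0.0101

X ~ Binomial(n=9, p=0.40).
P(X ≤ 0) = C(9,0)·0.40^0·0.60^9.
= 0.010078 = 0.0101.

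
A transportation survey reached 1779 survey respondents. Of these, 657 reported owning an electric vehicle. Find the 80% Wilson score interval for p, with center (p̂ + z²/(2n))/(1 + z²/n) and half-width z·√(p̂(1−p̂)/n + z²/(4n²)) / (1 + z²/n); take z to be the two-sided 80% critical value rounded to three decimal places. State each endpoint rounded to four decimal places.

(0.3548, 0.3841)

p̂ = 657/1779 = 0.36931; z = 1.282, so z² = 1.643524.
Denominator 1 + z²/n = 1 + 1.643524/1779 = 1.000924.
Center = (0.36931 + 0.000462)/1.000924 = 0.36943.
Radicand: p̂(1−p̂)/n + z²/(4n²) = 0.000130927 + 0.000000130 = 0.000131057.
Half-width = z·√(radicand)/denom = 1.282·0.011448/1.000924 = 0.01466.
Interval: 0.36943 ± 0.01466 → (0.3548, 0.3841).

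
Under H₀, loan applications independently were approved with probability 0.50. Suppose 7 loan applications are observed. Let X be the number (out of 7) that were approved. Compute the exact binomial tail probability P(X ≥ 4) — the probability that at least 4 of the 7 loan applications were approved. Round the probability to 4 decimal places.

P = 0.5000

X is binomial with n = 7 and p = 0.50.
P(X ≥ 4) = C(7,4)·0.50^4·0.50^3 + C(7,5)·0.50^5·0.50^2 + C(7,6)·0.50^6·0.50^1 + C(7,7)·0.50^7·0.50^0.
= 0.273438 + 0.164062 + 0.054688 + 0.007812 = 0.5000.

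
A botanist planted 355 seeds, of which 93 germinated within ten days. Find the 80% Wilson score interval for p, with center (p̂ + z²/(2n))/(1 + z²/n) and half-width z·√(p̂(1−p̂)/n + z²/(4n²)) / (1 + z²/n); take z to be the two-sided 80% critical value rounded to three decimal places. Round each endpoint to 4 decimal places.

(0.2332, 0.2929)

Here p̂ = 93/355 = 0.26197 and z = 1.282 (z² = 1.643524).
1 + z²/n = 1.004630.
Adjusted center: (0.26197 + z²/(2n))/1.004630 = 0.26307.
Radicand: p̂(1−p̂)/n + z²/(4n²) = 0.000544627 + 0.000003260 = 0.000547887.
Half-width = z·√(radicand)/denom = 1.282·0.023407/1.004630 = 0.02987.
CI: 0.26307 ± 0.02987 = (0.2332, 0.2929).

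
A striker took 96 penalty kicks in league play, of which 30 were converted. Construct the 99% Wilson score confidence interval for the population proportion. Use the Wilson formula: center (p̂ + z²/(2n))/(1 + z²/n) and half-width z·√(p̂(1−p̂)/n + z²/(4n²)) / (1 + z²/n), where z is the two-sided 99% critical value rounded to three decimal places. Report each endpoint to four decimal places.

(0.2061, 0.4431)

p̂ = 30/96 = 0.31250; z = 2.576, so z² = 6.635776.
1 + z²/n = 1.069123.
Center = (0.31250 + 0.034561)/1.069123 = 0.32462.
Radicand: p̂(1−p̂)/n + z²/(4n²) = 0.002237956 + 0.000180007 = 0.002417963.
Half-width = 2.576·√0.002417963/1.069123 = 0.11848.
So the interval runs from 0.2061 to 0.4431.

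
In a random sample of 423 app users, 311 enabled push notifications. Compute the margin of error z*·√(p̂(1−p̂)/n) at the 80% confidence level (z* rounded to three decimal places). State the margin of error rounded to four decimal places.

The sample proportion is 311/423 = 0.73522.
Standard error of p̂: √(0.194669/423) = √0.000460211 = 0.021453.
z* = 1.282 at the 80% level.
ME = 1.282·0.021453 = 0.0275.

ME = 0.0275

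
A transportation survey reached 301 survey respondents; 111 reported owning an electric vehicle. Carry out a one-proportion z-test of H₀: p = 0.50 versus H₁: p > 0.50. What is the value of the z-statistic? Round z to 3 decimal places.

p̂ = 111/301 = 0.36877.
SE₀ = √(0.50·0.50/301) = 0.028820.
Test statistic: z = -0.13123/0.028820 = -4.553.

z = -4.553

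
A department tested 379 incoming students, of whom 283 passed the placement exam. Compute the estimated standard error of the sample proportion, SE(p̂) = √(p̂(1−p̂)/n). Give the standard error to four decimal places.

The sample proportion is 283/379 = 0.74670.
p̂(1−p̂) = 0.189139.
Dividing by n and taking the root: √0.000499047 = 0.0223.

SE = 0.0223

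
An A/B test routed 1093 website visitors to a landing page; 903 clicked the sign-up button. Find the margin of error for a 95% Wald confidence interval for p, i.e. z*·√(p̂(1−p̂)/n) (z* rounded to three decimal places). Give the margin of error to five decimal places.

ME = 0.02247

With x = 903 successes in n = 1093, p̂ = 0.82617.
Standard error of p̂: √(0.143615/1093) = √0.000131396 = 0.011463.
z* = 1.960 at the 95% level.
Margin of error = z*·SE = 1.960 × 0.011463 = 0.02247.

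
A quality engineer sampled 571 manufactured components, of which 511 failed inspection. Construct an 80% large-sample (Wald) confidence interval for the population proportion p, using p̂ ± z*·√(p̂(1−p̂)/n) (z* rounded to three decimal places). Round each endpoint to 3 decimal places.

(0.878, 0.911)

The sample proportion is 511/571 = 0.89492.
SE(p̂) = √(0.89492·0.10508/571) = 0.012833.
For 80% confidence, z* = 1.282.
Margin = 1.282·0.012833 = 0.01645.
So the interval runs from 0.878 to 0.911.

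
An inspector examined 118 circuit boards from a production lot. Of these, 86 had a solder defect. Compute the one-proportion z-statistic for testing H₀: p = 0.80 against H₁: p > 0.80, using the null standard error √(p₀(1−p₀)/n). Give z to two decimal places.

z = -1.93

Sample proportion p̂ = 86/118 = 0.72881.
Under H₀, SE = √(p₀(1−p₀)/n) = √(0.80·0.20/118) = √0.001355932 = 0.036823.
z = (0.72881 − 0.80)/0.036823 = -0.07119/0.036823 = -1.93.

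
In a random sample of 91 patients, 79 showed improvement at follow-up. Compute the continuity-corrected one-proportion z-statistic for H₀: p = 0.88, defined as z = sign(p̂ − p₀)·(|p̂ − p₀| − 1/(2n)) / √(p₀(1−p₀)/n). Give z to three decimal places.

z = -0.187

p̂ = 79/91 = 0.86813. p̂ − p₀ = -0.011868.
1/(2n) = 0.005495.
Corrected numerator: |-0.011868| − 0.005495 = 0.006373.
Under H₀, SE = √(p₀(1−p₀)/n) = √(0.88·0.12/91) = √0.001160440 = 0.034065.
z = (−)0.006373/0.034065 = -0.187.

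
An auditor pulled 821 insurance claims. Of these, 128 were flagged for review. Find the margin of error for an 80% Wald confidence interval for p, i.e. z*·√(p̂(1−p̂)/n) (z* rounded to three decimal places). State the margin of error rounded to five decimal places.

ME = 0.01623

Sample proportion p̂ = 128/821 = 0.15591.
Standard error of p̂: √(0.131600/821) = √0.000160293 = 0.012661.
The 80% critical value is z* = 1.282.
ME = 1.282·0.012661 = 0.01623.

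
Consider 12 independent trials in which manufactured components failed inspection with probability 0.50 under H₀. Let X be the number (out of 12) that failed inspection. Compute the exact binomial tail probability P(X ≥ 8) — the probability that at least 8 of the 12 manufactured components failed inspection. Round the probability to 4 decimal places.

X ~ Binomial(n=12, p=0.50).
P(X ≥ 8) = Σ_{j=8}^{12} C(12,j)·0.50^j·0.50^{12−j}.
= 0.120850 + 0.053711 + 0.016113 + 0.002930 + 0.000244 = 0.1938.

P = 0.1938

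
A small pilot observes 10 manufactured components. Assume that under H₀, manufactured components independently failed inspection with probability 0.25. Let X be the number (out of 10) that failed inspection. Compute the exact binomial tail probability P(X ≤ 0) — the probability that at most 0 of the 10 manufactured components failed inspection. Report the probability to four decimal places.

P = 0.0563

X is binomial with n = 10 and p = 0.25.
P(X ≤ 0) = C(10,0)·0.25^0·0.75^10.
= 0.056314 = 0.0563.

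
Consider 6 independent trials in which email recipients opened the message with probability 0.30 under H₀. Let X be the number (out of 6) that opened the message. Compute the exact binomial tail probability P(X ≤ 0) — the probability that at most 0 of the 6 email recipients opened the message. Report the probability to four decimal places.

X ~ Binomial(n=6, p=0.30).
P(X ≤ 0) = C(6,0)·0.30^0·0.70^6.
= 0.117649 = 0.1176.

P = 0.1176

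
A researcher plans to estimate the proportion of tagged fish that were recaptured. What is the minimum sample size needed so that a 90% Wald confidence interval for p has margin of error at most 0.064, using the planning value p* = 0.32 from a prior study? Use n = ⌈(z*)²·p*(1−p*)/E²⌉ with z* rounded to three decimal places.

z* = 1.645 at the 90% level.
p*(1−p*) = 0.2176.
Required n before rounding: 2.706025 × 0.2176 / 0.064² = 143.758.
Rounding up, n = 144.

n = 144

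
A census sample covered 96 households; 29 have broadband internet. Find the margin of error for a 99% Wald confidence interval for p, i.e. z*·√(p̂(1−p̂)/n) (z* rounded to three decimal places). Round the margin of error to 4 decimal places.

ME = 0.1207

With x = 29 successes in n = 96, p̂ = 0.30208.
SE(p̂) = √(0.30208·0.69792/96) = 0.046863.
z* = 2.576 at the 99% level.
ME = 2.576·0.046863 = 0.1207.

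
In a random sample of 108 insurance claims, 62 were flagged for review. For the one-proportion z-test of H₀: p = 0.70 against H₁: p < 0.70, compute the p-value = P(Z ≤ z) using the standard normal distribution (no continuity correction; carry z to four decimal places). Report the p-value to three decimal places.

The sample proportion is 62/108 = 0.57407.
Under H₀, SE = √(p₀(1−p₀)/n) = √(0.70·0.30/108) = √0.001944444 = 0.044096.
z = (p̂ − p₀)/SE = (62/108 − 0.70)/0.044096 ≈ -2.8557.
From the standard normal, P(Z ≤ z) = 0.002.

p-value = 0.002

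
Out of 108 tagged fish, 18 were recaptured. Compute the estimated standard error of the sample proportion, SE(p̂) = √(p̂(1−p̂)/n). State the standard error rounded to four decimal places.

SE = 0.0359

With x = 18 successes in n = 108, p̂ = 0.16667.
p̂(1−p̂) = 0.138891.
Dividing by n and taking the root: √0.001286028 = 0.0359.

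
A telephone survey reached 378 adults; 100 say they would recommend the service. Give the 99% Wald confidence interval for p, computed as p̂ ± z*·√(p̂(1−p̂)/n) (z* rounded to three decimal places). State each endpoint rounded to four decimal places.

(0.2061, 0.3230)

Sample proportion p̂ = 100/378 = 0.26455.
SE = √(p̂(1−p̂)/n) = √(0.194563/378) = 0.022687.
For 99% confidence, z* = 2.576.
Margin of error: 2.576 × 0.022687 = 0.05844.
Interval: 0.26455 ± 0.05844 → (0.2061, 0.3230).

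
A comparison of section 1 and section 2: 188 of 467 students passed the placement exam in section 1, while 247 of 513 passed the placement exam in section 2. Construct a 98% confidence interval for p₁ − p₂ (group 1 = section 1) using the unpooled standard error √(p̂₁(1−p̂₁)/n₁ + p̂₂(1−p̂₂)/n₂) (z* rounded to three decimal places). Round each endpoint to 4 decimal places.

p̂₁ = 0.40257, p̂₂ = 0.48148, so the observed difference is -0.07891.
Unpooled SE = √(p̂₁(1−p̂₁)/n₁ + p̂₂(1−p̂₂)/n₂) = √(0.000515005 + 0.000486661) = 0.031649.
The 98% critical value is z* = 2.326. Margin of error = 0.07362.
So the interval runs from -0.1525 to -0.0053.

(-0.1525, -0.0053)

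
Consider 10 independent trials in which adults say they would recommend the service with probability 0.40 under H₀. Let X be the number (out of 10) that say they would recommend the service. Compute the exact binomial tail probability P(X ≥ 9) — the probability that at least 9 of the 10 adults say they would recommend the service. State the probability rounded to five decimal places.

X ~ Binomial(n=10, p=0.40).
P(X ≥ 9) = C(10,9)·0.40^9·0.60^1 + C(10,10)·0.40^10·0.60^0.
= 0.001573 + 0.000105 = 0.00168.

P = 0.00168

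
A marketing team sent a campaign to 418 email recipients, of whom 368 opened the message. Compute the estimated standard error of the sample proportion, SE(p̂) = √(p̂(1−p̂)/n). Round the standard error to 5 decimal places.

SE = 0.01587

p̂ = 368/418 = 0.88038.
p̂(1−p̂) = 0.105311.
SE = √(0.105311/418) = 0.01587.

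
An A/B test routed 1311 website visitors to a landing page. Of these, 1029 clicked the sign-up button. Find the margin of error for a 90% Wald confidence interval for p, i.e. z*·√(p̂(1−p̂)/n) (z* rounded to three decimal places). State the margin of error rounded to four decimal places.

ME = 0.0187

The sample proportion is 1029/1311 = 0.78490.
SE = √(p̂(1−p̂)/n) = √(0.168834/1311) = 0.011348.
z* = 1.645 at the 90% level.
ME = 1.645·0.011348 = 0.0187.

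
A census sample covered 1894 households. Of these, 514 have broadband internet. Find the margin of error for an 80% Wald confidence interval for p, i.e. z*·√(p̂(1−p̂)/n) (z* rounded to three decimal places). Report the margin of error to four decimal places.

The sample proportion is 514/1894 = 0.27138.
SE = √(p̂(1−p̂)/n) = √(0.197734/1894) = 0.010218.
z* = 1.282 at the 80% level.
Margin of error = z*·SE = 1.282 × 0.010218 = 0.0131.

ME = 0.0131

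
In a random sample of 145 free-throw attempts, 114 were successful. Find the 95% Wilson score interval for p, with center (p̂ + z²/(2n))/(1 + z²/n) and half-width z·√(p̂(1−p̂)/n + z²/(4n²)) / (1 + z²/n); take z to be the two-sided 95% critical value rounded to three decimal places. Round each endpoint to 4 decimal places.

Here p̂ = 114/145 = 0.78621 and z = 1.960 (z² = 3.841600).
Denominator 1 + z²/n = 1 + 3.841600/145 = 1.026494.
Adjusted center: (0.78621 + z²/(2n))/1.026494 = 0.77882.
Radicand: p̂(1−p̂)/n + z²/(4n²) = 0.001159211 + 0.000045679 = 0.001204890.
Half-width = z·√(radicand)/denom = 1.960·0.034712/1.026494 = 0.06628.
CI: 0.77882 ± 0.06628 = (0.7125, 0.8451).

(0.7125, 0.8451)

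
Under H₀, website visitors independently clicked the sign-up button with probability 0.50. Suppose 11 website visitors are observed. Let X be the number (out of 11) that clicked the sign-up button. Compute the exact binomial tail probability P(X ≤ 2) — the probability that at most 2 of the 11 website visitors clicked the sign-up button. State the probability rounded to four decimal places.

P = 0.0327

X ~ Binomial(n=11, p=0.50).
P(X ≤ 2) = C(11,0)·0.50^0·0.50^11 + C(11,1)·0.50^1·0.50^10 + C(11,2)·0.50^2·0.50^9.
= 0.000488 + 0.005371 + 0.026855 = 0.0327.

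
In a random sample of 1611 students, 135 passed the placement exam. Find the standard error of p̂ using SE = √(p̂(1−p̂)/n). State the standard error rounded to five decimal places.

Sample proportion p̂ = 135/1611 = 0.08380.
p̂(1−p̂) = 0.08380·0.91620 = 0.076778.
SE = √(0.076778/1611) = √0.000047659 = 0.00690.

SE = 0.00690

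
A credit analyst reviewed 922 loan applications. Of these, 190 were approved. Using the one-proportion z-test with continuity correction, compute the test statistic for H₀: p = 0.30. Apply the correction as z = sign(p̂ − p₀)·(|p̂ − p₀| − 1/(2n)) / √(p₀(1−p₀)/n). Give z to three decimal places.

z = -6.188

p̂ = 190/922 = 0.20607. p̂ − p₀ = -0.093926.
Continuity correction 1/(2n) = 1/1844 = 0.000542.
Corrected numerator: |-0.093926| − 0.000542 = 0.093384.
SE₀ = √(0.30·0.70/922) = 0.015092.
z = −0.093384/0.015092 = -6.188.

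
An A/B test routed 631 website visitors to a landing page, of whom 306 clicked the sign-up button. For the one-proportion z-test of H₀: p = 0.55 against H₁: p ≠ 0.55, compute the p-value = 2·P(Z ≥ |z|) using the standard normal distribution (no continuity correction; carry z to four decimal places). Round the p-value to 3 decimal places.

p-value = 0.001

p̂ = 306/631 = 0.48494.
SE₀ = √(0.55·0.45/631) = 0.019805.
z = (p̂ − p₀)/SE = (306/631 − 0.55)/0.019805 ≈ -3.2848.
p-value = 2·P(Z ≥ |z|) with z = -3.2848 → 0.001.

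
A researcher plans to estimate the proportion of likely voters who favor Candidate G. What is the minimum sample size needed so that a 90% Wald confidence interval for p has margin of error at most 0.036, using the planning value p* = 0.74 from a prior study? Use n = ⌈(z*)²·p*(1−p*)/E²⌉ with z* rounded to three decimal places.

The 90% critical value is z* = 1.645.
p*(1−p*) = 0.74·0.26 = 0.1924.
(z*)²·p*(1−p*)/E² = 2.706025·0.1924/0.001296 = 401.728.
⌈401.728⌉ = 402.

n = 402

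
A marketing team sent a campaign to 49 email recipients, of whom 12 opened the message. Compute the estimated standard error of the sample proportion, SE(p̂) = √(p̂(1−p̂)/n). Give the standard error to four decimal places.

SE = 0.0614

Sample proportion p̂ = 12/49 = 0.24490.
p̂(1−p̂) = 0.24490·0.75510 = 0.184924.
Dividing by n and taking the root: √0.003773959 = 0.0614.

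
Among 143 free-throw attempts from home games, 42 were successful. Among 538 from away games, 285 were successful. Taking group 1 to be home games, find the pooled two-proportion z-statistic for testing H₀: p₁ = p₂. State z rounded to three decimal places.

p̂₁ = 42/143 = 0.29371, p̂₂ = 285/538 = 0.52974.
Pooling: p̂ = 327/681 = 0.48018.
SE = √[p̂(1−p̂)(1/n₁+1/n₂)] = √[0.48018·0.51982·(1/143+1/538)] ≈ 0.047005.
z = -0.23603/0.047005 = -5.021.

z = -5.021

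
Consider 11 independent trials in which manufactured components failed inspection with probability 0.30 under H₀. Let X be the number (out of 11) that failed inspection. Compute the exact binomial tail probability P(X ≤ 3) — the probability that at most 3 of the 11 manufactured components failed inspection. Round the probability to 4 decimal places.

X ~ Binomial(n=11, p=0.30).
P(X ≤ 3) = C(11,0)·0.30^0·0.70^11 + C(11,1)·0.30^1·0.70^10 + C(11,2)·0.30^2·0.70^9 + C(11,3)·0.30^3·0.70^8.
= 0.019773 + 0.093217 + 0.199750 + 0.256822 = 0.5696.

P = 0.5696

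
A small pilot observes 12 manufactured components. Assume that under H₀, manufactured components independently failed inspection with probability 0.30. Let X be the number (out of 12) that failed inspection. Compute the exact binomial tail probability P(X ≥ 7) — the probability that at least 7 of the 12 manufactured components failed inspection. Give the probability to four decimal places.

P = 0.0386

X ~ Binomial(n=12, p=0.30).
P(X ≥ 7) = Σ_{j=7}^{12} C(12,j)·0.30^j·0.70^{12−j}.
= 0.029111 + 0.007798 + 0.001485 + 0.000191 + 0.000015 + 0.000001 = 0.0386.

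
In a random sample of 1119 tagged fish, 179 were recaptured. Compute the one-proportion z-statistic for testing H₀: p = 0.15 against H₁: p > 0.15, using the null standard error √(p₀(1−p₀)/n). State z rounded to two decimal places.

z = 0.93

Sample proportion p̂ = 179/1119 = 0.15996.
Null standard error: √(0.15·0.85/1119) = √0.000113941 = 0.010674.
z = (p̂ − p₀)/SE = (0.15996 − 0.15)/0.010674 = 0.93.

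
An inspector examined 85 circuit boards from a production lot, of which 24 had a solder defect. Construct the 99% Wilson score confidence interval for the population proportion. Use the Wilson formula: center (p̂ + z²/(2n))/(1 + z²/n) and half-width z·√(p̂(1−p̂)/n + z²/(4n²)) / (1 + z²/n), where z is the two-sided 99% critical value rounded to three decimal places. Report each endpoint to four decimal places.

p̂ = 24/85 = 0.28235; z = 2.576, so z² = 6.635776.
1 + z²/n = 1.078068.
Adjusted center: (0.28235 + z²/(2n))/1.078068 = 0.29811.
Radicand: p̂(1−p̂)/n + z²/(4n²) = 0.002383880 + 0.000229612 = 0.002613492.
Half-width = z·√(radicand)/denom = 2.576·0.051122/1.078068 = 0.12215.
So the interval runs from 0.1760 to 0.4203.

(0.1760, 0.4203)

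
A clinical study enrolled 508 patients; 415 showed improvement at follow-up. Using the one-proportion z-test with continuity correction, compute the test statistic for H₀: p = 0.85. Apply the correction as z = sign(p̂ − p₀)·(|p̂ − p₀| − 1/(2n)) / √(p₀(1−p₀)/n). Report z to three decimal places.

z = -2.025

The sample proportion is 415/508 = 0.81693. p̂ − p₀ = -0.033071.
Continuity correction 1/(2n) = 1/1016 = 0.000984.
Corrected numerator: |-0.033071| − 0.000984 = 0.032087.
SE₀ = √(0.85·0.15/508) = 0.015842.
z = −0.032087/0.015842 = -2.025.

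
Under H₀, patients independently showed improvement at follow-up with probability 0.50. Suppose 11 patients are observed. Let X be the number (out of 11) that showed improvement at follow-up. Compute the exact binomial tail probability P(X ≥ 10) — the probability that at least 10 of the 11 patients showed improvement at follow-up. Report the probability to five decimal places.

P = 0.00586

X ~ Binomial(n=11, p=0.50).
P(X ≥ 10) = C(11,10)·0.50^10·0.50^1 + C(11,11)·0.50^11·0.50^0.
= 0.005371 + 0.000488 = 0.00586.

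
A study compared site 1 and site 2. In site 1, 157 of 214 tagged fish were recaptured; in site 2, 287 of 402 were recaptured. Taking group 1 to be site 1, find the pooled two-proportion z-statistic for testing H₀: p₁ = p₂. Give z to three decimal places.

Sample proportions: p̂₁ = 157/214 = 0.73364 and p̂₂ = 287/402 = 0.71393.
Pooling: p̂ = 444/616 = 0.72078.
SE = √[p̂(1−p̂)(1/n₁+1/n₂)] = √[0.72078·0.27922·(1/214+1/402)] ≈ 0.037962.
z = (p̂₁ − p̂₂)/SE = (0.73364 − 0.71393)/0.037962 = 0.01971/0.037962 = 0.519.

z = 0.519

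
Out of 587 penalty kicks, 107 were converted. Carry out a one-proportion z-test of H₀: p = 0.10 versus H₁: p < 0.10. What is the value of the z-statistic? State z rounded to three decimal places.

Sample proportion p̂ = 107/587 = 0.18228.
Null standard error: √(0.10·0.90/587) = √0.000153322 = 0.012382.
Test statistic: z = 0.08228/0.012382 = 6.645.

z = 6.645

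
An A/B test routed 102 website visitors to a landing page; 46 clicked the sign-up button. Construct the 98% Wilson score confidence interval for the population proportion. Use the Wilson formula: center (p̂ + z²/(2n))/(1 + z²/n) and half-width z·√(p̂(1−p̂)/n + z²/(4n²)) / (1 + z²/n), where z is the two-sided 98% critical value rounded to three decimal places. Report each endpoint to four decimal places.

Here p̂ = 46/102 = 0.45098 and z = 2.326 (z² = 5.410276).
Denominator 1 + z²/n = 1 + 5.410276/102 = 1.053042.
Adjusted center: (0.45098 + z²/(2n))/1.053042 = 0.45345.
Radicand: p̂(1−p̂)/n + z²/(4n²) = 0.002427422 + 0.000130005 = 0.002557427.
Half-width = 2.326·√0.002557427/1.053042 = 0.11170.
So the interval runs from 0.3417 to 0.5652.

(0.3417, 0.5652)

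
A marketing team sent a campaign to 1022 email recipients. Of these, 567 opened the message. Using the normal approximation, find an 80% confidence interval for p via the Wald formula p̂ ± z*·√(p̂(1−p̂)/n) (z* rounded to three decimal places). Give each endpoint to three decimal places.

(0.535, 0.575)

With x = 567 successes in n = 1022, p̂ = 0.55479.
Standard error of p̂: √(0.246998/1022) = √0.000241681 = 0.015546.
z* = 1.282 at the 80% level.
Margin of error: 1.282 × 0.015546 = 0.01993.
CI: 0.55479 ± 0.01993 = (0.535, 0.575).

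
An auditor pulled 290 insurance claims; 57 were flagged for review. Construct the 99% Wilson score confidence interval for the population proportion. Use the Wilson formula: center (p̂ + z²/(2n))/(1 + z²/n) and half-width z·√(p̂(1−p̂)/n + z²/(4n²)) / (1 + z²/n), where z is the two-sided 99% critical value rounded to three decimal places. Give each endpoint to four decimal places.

Here p̂ = 57/290 = 0.19655 and z = 2.576 (z² = 6.635776).
1 + z²/n = 1.022882.
Center = (0.19655 + 0.011441)/1.022882 = 0.20334.
Radicand: p̂(1−p̂)/n + z²/(4n²) = 0.000544549 + 0.000019726 = 0.000564275.
Half-width = 2.576·√0.000564275/1.022882 = 0.05982.
Interval: 0.20334 ± 0.05982 → (0.1435, 0.2632).

(0.1435, 0.2632)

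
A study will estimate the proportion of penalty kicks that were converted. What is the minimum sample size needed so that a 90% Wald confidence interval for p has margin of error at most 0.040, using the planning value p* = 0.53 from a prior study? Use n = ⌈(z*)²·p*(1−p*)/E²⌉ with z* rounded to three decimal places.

The 90% critical value is z* = 1.645.
p*(1−p*) = 0.53·0.47 = 0.2491.
Required n before rounding: 2.706025 × 0.2491 / 0.040² = 421.294.
⌈421.294⌉ = 422.

n = 422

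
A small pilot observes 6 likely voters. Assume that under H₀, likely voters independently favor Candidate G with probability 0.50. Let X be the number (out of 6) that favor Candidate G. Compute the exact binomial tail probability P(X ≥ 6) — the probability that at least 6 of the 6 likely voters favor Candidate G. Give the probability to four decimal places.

P = 0.0156

X ~ Binomial(n=6, p=0.50).
P(X ≥ 6) = C(6,6)·0.50^6·0.50^0.
= 0.015625 = 0.0156.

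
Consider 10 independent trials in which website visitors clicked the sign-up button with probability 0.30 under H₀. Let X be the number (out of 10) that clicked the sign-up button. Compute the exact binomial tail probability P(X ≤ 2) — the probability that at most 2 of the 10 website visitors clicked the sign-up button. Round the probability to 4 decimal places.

X is binomial with n = 10 and p = 0.30.
P(X ≤ 2) = C(10,0)·0.30^0·0.70^10 + C(10,1)·0.30^1·0.70^9 + C(10,2)·0.30^2·0.70^8.
= 0.028248 + 0.121061 + 0.233474 = 0.3828.

P = 0.3828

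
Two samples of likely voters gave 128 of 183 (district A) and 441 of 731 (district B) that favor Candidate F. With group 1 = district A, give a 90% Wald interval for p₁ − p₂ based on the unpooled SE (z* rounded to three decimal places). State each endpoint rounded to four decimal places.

p̂₁ = 0.69945, p̂₂ = 0.60328, so the observed difference is 0.09617.
Unpooled SE = √(p̂₁(1−p̂₁)/n₁ + p̂₂(1−p̂₂)/n₂) = √(0.001148734 + 0.000327404) = 0.038421.
z* = 1.645 at the 90% level. Margin = 1.645·0.038421 = 0.06320.
Interval: 0.09617 ± 0.06320 → (0.0330, 0.1594).

(0.0330, 0.1594)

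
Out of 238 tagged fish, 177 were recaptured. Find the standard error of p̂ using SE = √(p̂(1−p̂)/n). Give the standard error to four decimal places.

Sample proportion p̂ = 177/238 = 0.74370.
p̂(1−p̂) = 0.74370·0.25630 = 0.190610.
SE = √(0.190610/238) = 0.0283.

SE = 0.0283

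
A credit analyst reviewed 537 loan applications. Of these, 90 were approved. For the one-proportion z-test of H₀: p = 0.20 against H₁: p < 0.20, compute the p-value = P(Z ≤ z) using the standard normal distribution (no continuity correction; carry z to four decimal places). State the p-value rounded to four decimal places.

p-value = 0.0302

p̂ = 90/537 = 0.16760.
SE₀ = √(0.20·0.80/537) = 0.017261.
z = (p̂ − p₀)/SE = (90/537 − 0.20)/0.017261 ≈ -1.8772.
From the standard normal, P(Z ≤ z) = 0.0302.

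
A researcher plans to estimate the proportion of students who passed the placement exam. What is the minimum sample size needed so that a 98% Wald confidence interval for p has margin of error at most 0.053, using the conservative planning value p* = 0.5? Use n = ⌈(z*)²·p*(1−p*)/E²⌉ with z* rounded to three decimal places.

For 98% confidence, z* = 2.326.
p*(1−p*) = 0.50·0.50 = 0.2500.
(z*)²·p*(1−p*)/E² = 5.410276·0.2500/0.002809 = 481.513.
Rounding up, n = 482.

n = 482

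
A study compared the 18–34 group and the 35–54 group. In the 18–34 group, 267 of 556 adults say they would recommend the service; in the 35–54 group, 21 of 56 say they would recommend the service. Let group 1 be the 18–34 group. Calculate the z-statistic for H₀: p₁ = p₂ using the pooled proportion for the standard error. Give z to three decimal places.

Sample proportions: p̂₁ = 267/556 = 0.48022 and p̂₂ = 21/56 = 0.37500.
Pooling: p̂ = 288/612 = 0.47059.
SE = √[p̂(1−p̂)(1/n₁+1/n₂)] = √[0.47059·0.52941·(1/556+1/56)] ≈ 0.069978.
z = 0.10522/0.069978 = 1.504.

z = 1.504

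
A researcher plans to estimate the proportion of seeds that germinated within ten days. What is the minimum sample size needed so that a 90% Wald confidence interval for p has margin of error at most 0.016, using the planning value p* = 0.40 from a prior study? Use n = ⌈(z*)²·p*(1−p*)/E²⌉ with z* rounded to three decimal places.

n = 2537

z* = 1.645 at the 90% level.
p*(1−p*) = 0.40·0.60 = 0.2400.
(z*)²·p*(1−p*)/E² = 2.706025·0.2400/0.000256 = 2536.898.
Rounding up, n = 2537.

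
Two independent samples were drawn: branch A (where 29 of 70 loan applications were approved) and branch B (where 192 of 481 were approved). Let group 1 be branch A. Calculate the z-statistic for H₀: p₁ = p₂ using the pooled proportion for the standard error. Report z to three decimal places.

z = 0.241

p̂₁ = 29/70 = 0.41429, p̂₂ = 192/481 = 0.39917.
Pooled p̂ = (29+192)/(70+481) = 221/551 = 0.40109.
Pooled SE = √[0.2402166·0.01636472] ≈ 0.062698.
z = (p̂₁ − p̂₂)/SE = (0.41429 − 0.39917)/0.062698 = 0.01512/0.062698 = 0.241.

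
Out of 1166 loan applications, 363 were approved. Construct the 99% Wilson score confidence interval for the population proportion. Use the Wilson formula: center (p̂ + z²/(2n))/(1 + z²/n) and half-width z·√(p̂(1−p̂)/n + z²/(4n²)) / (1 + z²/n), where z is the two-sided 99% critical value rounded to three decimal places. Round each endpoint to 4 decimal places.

Here p̂ = 363/1166 = 0.31132 and z = 2.576 (z² = 6.635776).
1 + z²/n = 1.005691.
Adjusted center: (0.31132 + z²/(2n))/1.005691 = 0.31239.
Radicand: p̂(1−p̂)/n + z²/(4n²) = 0.000183877 + 0.000001220 = 0.000185097.
Half-width = 2.576·√0.000185097/1.005691 = 0.03485.
So the interval runs from 0.2775 to 0.3472.

(0.2775, 0.3472)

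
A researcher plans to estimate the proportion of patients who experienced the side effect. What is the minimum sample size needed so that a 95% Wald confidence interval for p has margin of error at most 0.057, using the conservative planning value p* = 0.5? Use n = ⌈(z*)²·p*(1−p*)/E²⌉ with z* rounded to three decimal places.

The 95% critical value is z* = 1.960.
p*(1−p*) = 0.2500.
(z*)²·p*(1−p*)/E² = 3.841600·0.2500/0.003249 = 295.599.
Rounding up, n = 296.

n = 296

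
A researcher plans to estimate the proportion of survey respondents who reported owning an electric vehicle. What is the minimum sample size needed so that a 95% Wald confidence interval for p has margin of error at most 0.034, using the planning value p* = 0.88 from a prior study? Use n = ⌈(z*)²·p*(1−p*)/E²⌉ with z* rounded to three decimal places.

z* = 1.960 at the 95% level.
p*(1−p*) = 0.88·0.12 = 0.1056.
(z*)²·p*(1−p*)/E² = 3.841600·0.1056/0.001156 = 350.928.
Rounding up, n = 351.

n = 351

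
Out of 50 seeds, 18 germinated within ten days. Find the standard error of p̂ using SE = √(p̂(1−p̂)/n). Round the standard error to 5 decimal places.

SE = 0.06788

With x = 18 successes in n = 50, p̂ = 0.36000.
p̂(1−p̂) = 0.36000·0.64000 = 0.230400.
SE = √(0.230400/50) = 0.06788.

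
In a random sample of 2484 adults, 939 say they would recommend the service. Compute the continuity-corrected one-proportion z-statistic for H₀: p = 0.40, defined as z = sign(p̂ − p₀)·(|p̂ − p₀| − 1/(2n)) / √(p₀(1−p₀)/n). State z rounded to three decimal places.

z = -2.216

With x = 939 successes in n = 2484, p̂ = 0.37802. p̂ − p₀ = -0.021981.
Continuity correction 1/(2n) = 1/4968 = 0.000201.
Corrected numerator: |-0.021981| − 0.000201 = 0.021780.
Under H₀, SE = √(p₀(1−p₀)/n) = √(0.40·0.60/2484) = √0.000096618 = 0.009829.
z = (−)0.021780/0.009829 = -2.216.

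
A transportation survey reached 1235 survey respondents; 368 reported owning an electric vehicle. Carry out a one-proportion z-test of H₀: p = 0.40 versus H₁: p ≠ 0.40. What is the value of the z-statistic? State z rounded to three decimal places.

The sample proportion is 368/1235 = 0.29798.
SE₀ = √(0.40·0.60/1235) = 0.013940.
z = (0.29798 − 0.40)/0.013940 = -0.10202/0.013940 = -7.319.

z = -7.319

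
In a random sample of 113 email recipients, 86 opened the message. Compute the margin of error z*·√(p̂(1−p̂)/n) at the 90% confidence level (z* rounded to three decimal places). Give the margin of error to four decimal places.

Sample proportion p̂ = 86/113 = 0.76106.
SE(p̂) = √(0.76106·0.23894/113) = 0.040116.
The 90% critical value is z* = 1.645.
Margin of error = z*·SE = 1.645 × 0.040116 = 0.0660.

ME = 0.0660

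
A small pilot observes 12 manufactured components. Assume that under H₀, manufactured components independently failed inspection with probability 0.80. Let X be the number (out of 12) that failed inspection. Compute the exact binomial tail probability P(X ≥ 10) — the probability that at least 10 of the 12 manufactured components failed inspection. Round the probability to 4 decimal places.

P = 0.5583

X is binomial with n = 12 and p = 0.80.
P(X ≥ 10) = C(12,10)·0.80^10·0.20^2 + C(12,11)·0.80^11·0.20^1 + C(12,12)·0.80^12·0.20^0.
= 0.283468 + 0.206158 + 0.068719 = 0.5583.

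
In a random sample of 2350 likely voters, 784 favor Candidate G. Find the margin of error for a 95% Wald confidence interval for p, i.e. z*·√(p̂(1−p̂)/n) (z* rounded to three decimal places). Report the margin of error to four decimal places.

With x = 784 successes in n = 2350, p̂ = 0.33362.
SE(p̂) = √(0.33362·0.66638/2350) = 0.009726.
The 95% critical value is z* = 1.960.
So ME = 0.0191.

ME = 0.0191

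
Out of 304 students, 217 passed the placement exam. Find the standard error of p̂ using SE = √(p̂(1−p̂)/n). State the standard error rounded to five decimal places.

With x = 217 successes in n = 304, p̂ = 0.71382.
p̂(1−p̂) = 0.204281.
Dividing by n and taking the root: √0.000671977 = 0.02592.

SE = 0.02592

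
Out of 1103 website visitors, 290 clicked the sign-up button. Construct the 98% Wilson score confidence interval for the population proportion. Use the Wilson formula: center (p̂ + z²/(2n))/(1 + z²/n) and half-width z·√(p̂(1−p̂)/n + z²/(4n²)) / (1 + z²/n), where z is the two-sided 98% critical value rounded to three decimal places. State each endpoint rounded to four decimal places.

(0.2333, 0.2949)

Here p̂ = 290/1103 = 0.26292 and z = 2.326 (z² = 5.410276).
Denominator 1 + z²/n = 1 + 5.410276/1103 = 1.004905.
Adjusted center: (0.26292 + z²/(2n))/1.004905 = 0.26408.
Radicand: p̂(1−p̂)/n + z²/(4n²) = 0.000175696 + 0.000001112 = 0.000176808.
Half-width = z·√(radicand)/denom = 2.326·0.013297/1.004905 = 0.03078.
So the interval runs from 0.2333 to 0.2949.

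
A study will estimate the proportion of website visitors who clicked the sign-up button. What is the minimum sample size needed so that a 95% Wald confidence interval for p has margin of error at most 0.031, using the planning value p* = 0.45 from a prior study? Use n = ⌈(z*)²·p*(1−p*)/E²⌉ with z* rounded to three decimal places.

n = 990

The 95% critical value is z* = 1.960.
p*(1−p*) = 0.2475.
(z*)²·p*(1−p*)/E² = 3.841600·0.2475/0.000961 = 989.382.
⌈989.382⌉ = 990.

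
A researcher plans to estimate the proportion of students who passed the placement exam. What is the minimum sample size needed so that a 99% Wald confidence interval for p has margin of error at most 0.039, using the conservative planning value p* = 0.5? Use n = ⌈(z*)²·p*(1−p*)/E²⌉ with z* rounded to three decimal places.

n = 1091

The 99% critical value is z* = 2.576.
p*(1−p*) = 0.2500.
(z*)²·p*(1−p*)/E² = 6.635776·0.2500/0.001521 = 1090.693.
Rounding up, n = 1091.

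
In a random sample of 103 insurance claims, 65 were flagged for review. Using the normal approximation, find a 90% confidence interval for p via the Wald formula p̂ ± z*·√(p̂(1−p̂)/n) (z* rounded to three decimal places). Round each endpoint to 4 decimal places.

Sample proportion p̂ = 65/103 = 0.63107.
SE(p̂) = √(0.63107·0.36893/103) = 0.047544.
For 90% confidence, z* = 1.645.
Margin of error: 1.645 × 0.047544 = 0.07821.
CI: 0.63107 ± 0.07821 = (0.5529, 0.7093).

(0.5529, 0.7093)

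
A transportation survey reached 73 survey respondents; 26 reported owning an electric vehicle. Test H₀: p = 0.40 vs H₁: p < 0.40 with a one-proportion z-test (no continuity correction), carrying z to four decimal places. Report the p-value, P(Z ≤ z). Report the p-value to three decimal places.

Sample proportion p̂ = 26/73 = 0.35616.
Under H₀, SE = √(p₀(1−p₀)/n) = √(0.40·0.60/73) = √0.003287671 = 0.057338.
z = (p̂ − p₀)/SE = (26/73 − 0.40)/0.057338 ≈ -0.7645.
p-value = P(Z ≤ z) with z = -0.7645 → 0.222.

p-value = 0.222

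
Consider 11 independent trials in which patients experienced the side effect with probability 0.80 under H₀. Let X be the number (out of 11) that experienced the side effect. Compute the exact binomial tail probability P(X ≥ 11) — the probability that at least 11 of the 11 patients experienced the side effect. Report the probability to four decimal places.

X ~ Binomial(n=11, p=0.80).
P(X ≥ 11) = C(11,11)·0.80^11·0.20^0.
= 0.085899 = 0.0859.

P = 0.0859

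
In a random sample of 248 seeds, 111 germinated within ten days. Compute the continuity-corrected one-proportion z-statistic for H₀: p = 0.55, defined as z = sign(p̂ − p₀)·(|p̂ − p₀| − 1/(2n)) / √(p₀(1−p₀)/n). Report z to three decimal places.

p̂ = 111/248 = 0.44758. p̂ − p₀ = -0.102419.
Continuity correction 1/(2n) = 1/496 = 0.002016.
Corrected numerator: |-0.102419| − 0.002016 = 0.100403.
Under H₀, SE = √(p₀(1−p₀)/n) = √(0.55·0.45/248) = √0.000997984 = 0.031591.
z = −0.100403/0.031591 = -3.178.

z = -3.178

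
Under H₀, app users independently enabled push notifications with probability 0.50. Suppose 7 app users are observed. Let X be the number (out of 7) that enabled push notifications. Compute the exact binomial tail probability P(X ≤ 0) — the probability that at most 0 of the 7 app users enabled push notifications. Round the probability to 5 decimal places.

X ~ Binomial(n=7, p=0.50).
P(X ≤ 0) = C(7,0)·0.50^0·0.50^7.
= 0.007812 = 0.00781.

P = 0.00781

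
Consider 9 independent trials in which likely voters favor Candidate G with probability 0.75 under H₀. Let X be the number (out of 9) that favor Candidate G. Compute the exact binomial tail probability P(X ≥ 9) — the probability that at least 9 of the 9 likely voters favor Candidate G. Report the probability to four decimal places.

P = 0.0751

X is binomial with n = 9 and p = 0.75.
P(X ≥ 9) = C(9,9)·0.75^9·0.25^0.
= 0.075085 = 0.0751.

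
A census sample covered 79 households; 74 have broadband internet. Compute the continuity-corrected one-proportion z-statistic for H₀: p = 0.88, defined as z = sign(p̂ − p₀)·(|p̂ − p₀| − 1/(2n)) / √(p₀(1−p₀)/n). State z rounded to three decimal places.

z = 1.378

The sample proportion is 74/79 = 0.93671. p̂ − p₀ = 0.056709.
1/(2n) = 0.006329.
Corrected numerator: |0.056709| − 0.006329 = 0.050380.
Null standard error: √(0.88·0.12/79) = √0.001336709 = 0.036561.
z = +0.050380/0.036561 = 1.378.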